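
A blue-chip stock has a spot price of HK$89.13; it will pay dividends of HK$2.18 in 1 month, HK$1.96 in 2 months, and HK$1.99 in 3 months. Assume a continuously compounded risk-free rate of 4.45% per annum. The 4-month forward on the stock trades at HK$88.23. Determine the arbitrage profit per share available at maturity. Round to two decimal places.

PV(dividends) I = 2.18·e^(−0.0445·1/12) + 1.96·e^(−0.0445·2/12) + 1.99·e^(−0.0445·3/12) = 6.0854
Fair forward F* = (S − I)·e^(rT) = (89.13 − 6.0854)·e^0.014833 = 83.0446 × 1.014944 = 84.2856
Market HK$88.23 > fair 84.2856: forward overpriced → cash-and-carry (borrow at r, buy the stock and collect the dividends, short the forward).
Profit at T = |F_mkt − F*| = |88.23 − 84.2856| = HK$3.94 per share

HK$3.94 per share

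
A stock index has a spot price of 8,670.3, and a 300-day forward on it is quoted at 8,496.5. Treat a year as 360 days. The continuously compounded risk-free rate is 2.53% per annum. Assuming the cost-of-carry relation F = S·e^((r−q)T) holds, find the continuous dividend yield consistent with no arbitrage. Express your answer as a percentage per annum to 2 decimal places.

From F = S·e^((r−q)T): (r − q) = ln(F/S)/T
ln(8496.5/8670.3) = ln(0.979955) = -0.020249
(r − q) = -0.020249 / (300/360) = -0.024299
q = r − ln(F/S)/T = 0.0253 + 0.024299 = 0.049599
q = 4.96%

4.96%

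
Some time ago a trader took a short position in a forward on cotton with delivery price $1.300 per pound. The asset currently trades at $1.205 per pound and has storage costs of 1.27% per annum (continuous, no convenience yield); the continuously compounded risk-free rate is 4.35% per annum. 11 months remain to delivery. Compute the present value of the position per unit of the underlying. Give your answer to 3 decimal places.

$0.030 per pound

Current fair forward for the remaining 11 months: F = S·e^((r + u)·T), (r + u) = 0.0435 + 0.0127 = 0.0562
F = 1.205 · e^(0.0562 × 11/12) = 1.205 × 1.052867 = 1.2687
Value of long forward = (F − K)·e^(−rT) = (1.2687 − 1.300) · e^(−0.0435·11/12)
= -0.0313 × 0.960910 = -0.030
Short position value = −(long value) = $0.030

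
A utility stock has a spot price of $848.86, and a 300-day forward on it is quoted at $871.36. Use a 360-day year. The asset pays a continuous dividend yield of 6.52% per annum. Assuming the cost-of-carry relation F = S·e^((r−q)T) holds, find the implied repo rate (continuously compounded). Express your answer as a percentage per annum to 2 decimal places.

From F = S·e^((r−q)T): (r − q) = ln(F/S)/T
ln(871.36/848.86) = ln(1.026506) = 0.026161
(r − q) = 0.026161 / (300/360) = 0.031393
r = ln(F/S)/T + q = 0.031393 + 0.0652 = 0.096593
r = 9.66%

9.66%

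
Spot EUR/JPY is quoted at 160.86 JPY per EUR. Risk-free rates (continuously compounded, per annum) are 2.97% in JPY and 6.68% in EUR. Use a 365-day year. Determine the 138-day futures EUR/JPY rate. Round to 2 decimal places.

158.62

F = S·e^((r_JPY − r_EUR)T) = 160.86 · e^((0.0297 − 0.0668) × 138/365)
= 160.86 · e^-0.014027 = 160.86 × 0.986071
F = 158.62 JPY per EUR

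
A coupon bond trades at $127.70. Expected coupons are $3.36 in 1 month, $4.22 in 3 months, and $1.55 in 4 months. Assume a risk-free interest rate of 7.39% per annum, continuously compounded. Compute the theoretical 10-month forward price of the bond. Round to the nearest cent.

PV(coupons) I = 3.36·e^(−0.0739·1/12) + 4.22·e^(−0.0739·3/12) + 1.55·e^(−0.0739·4/12)
I = 3.3394 + 4.1428 + 1.5123 = 8.9945
F = (S − I)·e^(rT) = (127.70 − 8.9945) · e^(0.0739·10/12)
= 118.7055 · e^0.061583 = 118.7055 × 1.063519 = $126.25

$126.25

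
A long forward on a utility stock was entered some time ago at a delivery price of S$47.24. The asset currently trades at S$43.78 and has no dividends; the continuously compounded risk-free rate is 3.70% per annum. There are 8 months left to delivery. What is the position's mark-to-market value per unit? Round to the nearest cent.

-S$2.31

Current fair forward for the remaining 8 months: F = S·e^(r·T), r = 0.0370
F = 43.78 · e^(0.0370 × 8/12) = 43.78 × 1.024973 = 44.8733
Value of long forward = (F − K)·e^(−rT) = (44.8733 − 47.24) · e^(−0.0370·8/12)
= -2.3667 × 0.975635 = -2.31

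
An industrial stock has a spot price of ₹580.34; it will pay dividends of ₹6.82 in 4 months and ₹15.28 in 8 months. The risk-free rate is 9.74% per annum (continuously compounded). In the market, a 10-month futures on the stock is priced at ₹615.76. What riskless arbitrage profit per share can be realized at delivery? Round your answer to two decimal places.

₹9.04 per share

PV(dividends) I = 6.82·e^(−0.0974·4/12) + 15.28·e^(−0.0974·8/12) = 20.9215
Fair futures F* = (S − I)·e^(rT) = (580.34 − 20.9215)·e^0.081167 = 559.4185 × 1.084552 = 606.7185
Market ₹615.76 > fair 606.7185: forward overpriced → cash-and-carry (borrow at r, buy the stock and collect the dividends, short the forward).
Profit at T = |F_mkt − F*| = |615.76 − 606.7185| = ₹9.04 per share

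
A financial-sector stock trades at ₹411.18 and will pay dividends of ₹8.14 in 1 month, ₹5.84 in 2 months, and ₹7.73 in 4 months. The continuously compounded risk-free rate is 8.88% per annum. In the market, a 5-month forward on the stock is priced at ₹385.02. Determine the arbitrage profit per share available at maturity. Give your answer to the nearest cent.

₹19.52 per share

PV(dividends) I = 8.14·e^(−0.0888·1/12) + 5.84·e^(−0.0888·2/12) + 7.73·e^(−0.0888·4/12) = 21.3387
Fair forward F* = (S − I)·e^(rT) = (411.18 − 21.3387)·e^0.037000 = 389.8413 × 1.037693 = 404.5356
Market ₹385.02 < fair 404.5356: forward underpriced → reverse cash-and-carry (short the stock, invest proceeds at r, pay the dividends, go long the forward).
Profit at T = |F_mkt − F*| = |385.02 − 404.5356| = ₹19.52 per share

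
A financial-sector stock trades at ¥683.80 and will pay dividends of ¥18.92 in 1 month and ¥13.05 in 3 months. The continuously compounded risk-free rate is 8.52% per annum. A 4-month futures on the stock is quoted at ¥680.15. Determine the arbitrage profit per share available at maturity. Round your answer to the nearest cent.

PV(dividends) I = 18.92·e^(−0.0852·1/12) + 13.05·e^(−0.0852·3/12) = 31.5611
Fair futures F* = (S − I)·e^(rT) = (683.80 − 31.5611)·e^0.028400 = 652.2389 × 1.028807 = 671.0279
Market ¥680.15 > fair 671.0279: forward overpriced → cash-and-carry (borrow at r, buy the stock and collect the dividends, short the forward).
Profit at T = |F_mkt − F*| = |680.15 − 671.0279| = ¥9.12 per share

¥9.12 per share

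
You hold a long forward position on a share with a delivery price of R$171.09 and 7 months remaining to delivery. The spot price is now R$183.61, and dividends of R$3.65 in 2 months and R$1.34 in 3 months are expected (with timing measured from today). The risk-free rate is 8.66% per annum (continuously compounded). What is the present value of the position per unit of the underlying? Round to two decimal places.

R$16.04

PV(remaining dividends) I = 3.65·e^(−0.0866·2/12) + 1.34·e^(−0.0866·3/12) = 4.9090
Current forward F = (S − I)·e^(rT) = (183.61 − 4.9090)·e^(0.0866·7/12) = 178.7010 × 1.051814 = 187.9602
Value (long) = (F − K)·e^(−rT) = (187.9602 − 171.09) × 0.950738 = 16.0391
Value = R$16.04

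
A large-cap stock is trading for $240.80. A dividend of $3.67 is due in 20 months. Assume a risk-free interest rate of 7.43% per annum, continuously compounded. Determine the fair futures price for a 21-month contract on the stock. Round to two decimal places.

$270.54

PV(dividends) I = 3.67·e^(−0.0743·20/12)
I = 3.2425
F = (S − I)·e^(rT) = (240.80 − 3.2425) · e^(0.0743·21/12)
= 237.5575 · e^0.130025 = 237.5575 × 1.138857 = $270.54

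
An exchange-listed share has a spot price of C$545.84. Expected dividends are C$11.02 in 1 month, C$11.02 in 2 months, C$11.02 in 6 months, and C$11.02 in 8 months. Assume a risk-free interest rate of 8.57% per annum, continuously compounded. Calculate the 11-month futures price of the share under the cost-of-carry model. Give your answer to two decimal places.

C$544.18

PV(dividends) I = 11.02·e^(−0.0857·1/12) + 11.02·e^(−0.0857·2/12) + 11.02·e^(−0.0857·6/12) + 11.02·e^(−0.0857·8/12)
I = 10.9416 + 10.8637 + 10.5578 + 10.4080 = 42.7711
F = (S − I)·e^(rT) = (545.84 − 42.7711) · e^(0.0857·11/12)
= 503.0689 · e^0.078558 = 503.0689 × 1.081726 = C$544.18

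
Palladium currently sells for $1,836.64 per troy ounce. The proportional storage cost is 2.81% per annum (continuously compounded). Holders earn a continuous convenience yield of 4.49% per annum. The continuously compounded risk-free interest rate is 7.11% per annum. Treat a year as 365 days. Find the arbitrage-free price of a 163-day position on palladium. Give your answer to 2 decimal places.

Net carry = r + u − y = 0.0711 + 0.0281 − 0.0449 = 0.0543
F = S·e^((r+u−y)T) = 1836.64 · e^(0.0543 × 163/365) = 1836.64 · e^0.02424904
= 1836.64 × 1.02454544 = $1,881.72 per troy ounce

$1,881.72 per troy ounce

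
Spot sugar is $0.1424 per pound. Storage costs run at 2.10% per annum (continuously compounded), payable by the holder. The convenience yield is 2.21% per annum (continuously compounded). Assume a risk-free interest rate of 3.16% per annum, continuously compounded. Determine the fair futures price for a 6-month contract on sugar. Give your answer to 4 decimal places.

$0.1446 per pound

Net carry = r + u − y = 0.0316 + 0.0210 − 0.0221 = 0.0305
F = S·e^((r+u−y)T) = 0.1424 · e^(0.0305 × 6/12) = 0.1424 · e^0.015250
= 0.1424 × 1.015367 = $0.1446 per pound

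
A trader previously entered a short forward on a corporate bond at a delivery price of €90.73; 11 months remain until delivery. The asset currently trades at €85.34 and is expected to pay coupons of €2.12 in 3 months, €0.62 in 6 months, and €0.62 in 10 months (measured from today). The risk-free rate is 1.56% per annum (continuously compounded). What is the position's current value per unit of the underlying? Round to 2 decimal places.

PV(remaining coupons) I = 2.12·e^(−0.0156·3/12) + 0.62·e^(−0.0156·6/12) + 0.62·e^(−0.0156·10/12) = 3.3389
Current forward F = (S − I)·e^(rT) = (85.34 − 3.3389)·e^(0.0156·11/12) = 82.0011 × 1.014403 = 83.1822
Value (long) = (F − K)·e^(−rT) = (83.1822 − 90.73) × 0.985802 = -7.4406
Short position value = −(long value) = €7.44

€7.44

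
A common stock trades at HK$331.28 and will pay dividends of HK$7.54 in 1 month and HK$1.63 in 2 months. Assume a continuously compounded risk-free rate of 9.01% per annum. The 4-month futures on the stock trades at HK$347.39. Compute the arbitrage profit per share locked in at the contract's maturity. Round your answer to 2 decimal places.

PV(dividends) I = 7.54·e^(−0.0901·1/12) + 1.63·e^(−0.0901·2/12) = 9.0893
Fair futures F* = (S − I)·e^(rT) = (331.28 − 9.0893)·e^0.030033 = 322.1907 × 1.030489 = 332.0140
Market HK$347.39 > fair 332.0140: forward overpriced → cash-and-carry (borrow at r, buy the stock and collect the dividends, short the forward).
Profit at T = |F_mkt − F*| = |347.39 − 332.0140| = HK$15.38 per share

HK$15.38 per share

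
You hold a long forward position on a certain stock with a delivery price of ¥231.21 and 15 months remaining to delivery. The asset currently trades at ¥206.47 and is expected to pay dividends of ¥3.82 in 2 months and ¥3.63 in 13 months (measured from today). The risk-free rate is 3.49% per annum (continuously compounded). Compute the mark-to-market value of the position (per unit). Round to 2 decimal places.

-¥22.16

PV(remaining dividends) I = 3.82·e^(−0.0349·2/12) + 3.63·e^(−0.0349·13/12) = 7.2932
Current forward F = (S − I)·e^(rT) = (206.47 − 7.2932)·e^(0.0349·15/12) = 199.1768 × 1.044591 = 208.0583
Value (long) = (F − K)·e^(−rT) = (208.0583 − 231.21) × 0.957313 = -22.1634
Value = -¥22.16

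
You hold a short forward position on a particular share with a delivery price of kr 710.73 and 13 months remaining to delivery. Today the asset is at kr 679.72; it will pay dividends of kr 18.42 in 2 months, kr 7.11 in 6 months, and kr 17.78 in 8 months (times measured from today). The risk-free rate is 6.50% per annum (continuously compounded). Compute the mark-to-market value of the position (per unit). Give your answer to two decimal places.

kr 24.81

PV(remaining dividends) I = 18.42·e^(−0.0650·2/12) + 7.11·e^(−0.0650·6/12) + 17.78·e^(−0.0650·8/12) = 42.1302
Current forward F = (S − I)·e^(rT) = (679.72 − 42.1302)·e^(0.0650·13/12) = 637.5898 × 1.072955 = 684.1052
Value (long) = (F − K)·e^(−rT) = (684.1052 − 710.73) × 0.932005 = -24.8144
Short position value = −(long value) = kr 24.81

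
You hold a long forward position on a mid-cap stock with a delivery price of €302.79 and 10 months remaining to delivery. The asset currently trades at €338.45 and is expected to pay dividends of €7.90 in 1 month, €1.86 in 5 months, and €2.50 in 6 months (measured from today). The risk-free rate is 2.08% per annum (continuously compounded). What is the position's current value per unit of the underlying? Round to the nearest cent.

€28.66

PV(remaining dividends) I = 7.90·e^(−0.0208·1/12) + 1.86·e^(−0.0208·5/12) + 2.50·e^(−0.0208·6/12) = 12.2044
Current forward F = (S − I)·e^(rT) = (338.45 − 12.2044)·e^(0.0208·10/12) = 326.2456 × 1.017484 = 331.9497
Value (long) = (F − K)·e^(−rT) = (331.9497 − 302.79) × 0.982816 = 28.6586
Value = €28.66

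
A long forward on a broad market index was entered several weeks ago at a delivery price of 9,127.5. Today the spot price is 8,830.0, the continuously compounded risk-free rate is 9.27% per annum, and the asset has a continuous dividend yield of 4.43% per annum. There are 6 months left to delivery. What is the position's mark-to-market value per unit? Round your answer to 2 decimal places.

Current fair forward for the remaining 6 months: F = S·e^((r − q)·T), (r − q) = 0.0927 − 0.0443 = 0.0484
F = 8830.0 · e^(0.0484 × 6/12) = 8830.0 × 1.02449520 = 9046.2926
Value of long forward = (F − K)·e^(−rT) = (9046.2926 − 9127.5) · e^(−0.0927·6/12)
= -81.2074 × 0.95470776 = -77.53

-77.53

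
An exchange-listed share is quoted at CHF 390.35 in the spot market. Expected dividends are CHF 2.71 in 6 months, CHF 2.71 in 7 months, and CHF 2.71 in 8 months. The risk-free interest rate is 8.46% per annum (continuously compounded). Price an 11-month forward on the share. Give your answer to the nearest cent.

PV(dividends) I = 2.71·e^(−0.0846·6/12) + 2.71·e^(−0.0846·7/12) + 2.71·e^(−0.0846·8/12)
I = 2.5978 + 2.5795 + 2.5614 = 7.7387
F = (S − I)·e^(rT) = (390.35 − 7.7387) · e^(0.0846·11/12)
= 382.6113 · e^0.077550 = 382.6113 × 1.080636 = CHF 413.46

CHF 413.46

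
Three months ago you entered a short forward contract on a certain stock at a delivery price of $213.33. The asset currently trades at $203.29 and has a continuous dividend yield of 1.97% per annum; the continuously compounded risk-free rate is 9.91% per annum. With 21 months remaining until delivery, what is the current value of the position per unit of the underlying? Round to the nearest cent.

-$17.04

Current fair forward for the remaining 21 months: F = S·e^((r − q)·T), (r − q) = 0.0991 − 0.0197 = 0.0794
F = 203.29 · e^(0.0794 × 21/12) = 203.29 × 1.149067 = 233.5938
Value of long forward = (F − K)·e^(−rT) = (233.5938 − 213.33) · e^(−0.0991·21/12)
= 20.2638 × 0.840780 = 17.04
Short position value = −(long value) = -$17.04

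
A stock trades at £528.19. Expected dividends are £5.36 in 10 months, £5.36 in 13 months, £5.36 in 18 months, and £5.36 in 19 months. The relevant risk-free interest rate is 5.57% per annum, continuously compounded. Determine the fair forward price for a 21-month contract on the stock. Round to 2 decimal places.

PV(dividends) I = 5.36·e^(−0.0557·10/12) + 5.36·e^(−0.0557·13/12) + 5.36·e^(−0.0557·18/12) + 5.36·e^(−0.0557·19/12)
I = 5.1169 + 5.0461 + 4.9304 + 4.9075 = 20.0009
F = (S − I)·e^(rT) = (528.19 − 20.0009) · e^(0.0557·21/12)
= 508.1891 · e^0.097475 = 508.1891 × 1.102384 = £560.22

£560.22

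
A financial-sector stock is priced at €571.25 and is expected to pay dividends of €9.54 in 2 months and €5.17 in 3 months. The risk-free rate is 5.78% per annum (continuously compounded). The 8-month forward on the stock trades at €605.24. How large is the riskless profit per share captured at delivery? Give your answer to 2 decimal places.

PV(dividends) I = 9.54·e^(−0.0578·2/12) + 5.17·e^(−0.0578·3/12) = 14.5444
Fair forward F* = (S − I)·e^(rT) = (571.25 − 14.5444)·e^0.038533 = 556.7056 × 1.039285 = 578.5758
Market €605.24 > fair 578.5758: forward overpriced → cash-and-carry (borrow at r, buy the stock and collect the dividends, short the forward).
Profit at T = |F_mkt − F*| = |605.24 − 578.5758| = €26.66 per share

€26.66 per share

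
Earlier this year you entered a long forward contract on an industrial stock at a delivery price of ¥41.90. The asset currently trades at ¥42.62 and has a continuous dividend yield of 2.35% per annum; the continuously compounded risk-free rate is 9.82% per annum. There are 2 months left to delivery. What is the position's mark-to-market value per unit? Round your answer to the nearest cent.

¥1.23

Current fair forward for the remaining 2 months: F = S·e^((r − q)·T), (r − q) = 0.0982 − 0.0235 = 0.0747
F = 42.62 · e^(0.0747 × 2/12) = 42.62 × 1.012528 = 43.1539
Value of long forward = (F − K)·e^(−rT) = (43.1539 − 41.90) · e^(−0.0982·2/12)
= 1.2539 × 0.983767 = 1.23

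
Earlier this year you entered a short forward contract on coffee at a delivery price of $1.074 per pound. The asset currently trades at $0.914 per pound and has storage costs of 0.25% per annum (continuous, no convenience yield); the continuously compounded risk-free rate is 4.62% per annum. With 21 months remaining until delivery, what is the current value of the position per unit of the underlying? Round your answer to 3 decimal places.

$0.073 per pound

Current fair forward for the remaining 21 months: F = S·e^((r + u)·T), (r + u) = 0.0462 + 0.0025 = 0.0487
F = 0.914 · e^(0.0487 × 21/12) = 0.914 × 1.088962 = 0.9953
Value of long forward = (F − K)·e^(−rT) = (0.9953 − 1.074) · e^(−0.0462·21/12)
= -0.0787 × 0.922332 = -0.073
Short position value = −(long value) = $0.073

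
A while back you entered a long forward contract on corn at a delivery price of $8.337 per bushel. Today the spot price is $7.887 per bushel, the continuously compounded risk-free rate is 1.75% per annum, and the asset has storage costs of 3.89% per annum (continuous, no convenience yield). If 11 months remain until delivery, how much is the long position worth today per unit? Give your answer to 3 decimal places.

-$0.031 per bushel

Current fair forward for the remaining 11 months: F = S·e^((r + u)·T), (r + u) = 0.0175 + 0.0389 = 0.0564
F = 7.887 · e^(0.0564 × 11/12) = 7.887 × 1.053060 = 8.3055
Value of long forward = (F − K)·e^(−rT) = (8.3055 − 8.337) · e^(−0.0175·11/12)
= -0.0315 × 0.984086 = -0.031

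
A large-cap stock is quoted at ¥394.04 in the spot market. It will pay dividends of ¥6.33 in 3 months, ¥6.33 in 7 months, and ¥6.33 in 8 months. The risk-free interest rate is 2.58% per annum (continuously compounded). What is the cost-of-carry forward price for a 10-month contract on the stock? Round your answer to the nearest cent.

PV(dividends) I = 6.33·e^(−0.0258·3/12) + 6.33·e^(−0.0258·7/12) + 6.33·e^(−0.0258·8/12)
I = 6.2893 + 6.2354 + 6.2221 = 18.7468
F = (S − I)·e^(rT) = (394.04 − 18.7468) · e^(0.0258·10/12)
= 375.2932 · e^0.021500 = 375.2932 × 1.021733 = ¥383.45

¥383.45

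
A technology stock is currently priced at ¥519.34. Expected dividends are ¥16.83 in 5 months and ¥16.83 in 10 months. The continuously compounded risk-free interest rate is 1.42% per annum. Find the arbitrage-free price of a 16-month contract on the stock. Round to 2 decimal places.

PV(dividends) I = 16.83·e^(−0.0142·5/12) + 16.83·e^(−0.0142·10/12)
I = 16.7307 + 16.6320 = 33.3627
F = (S − I)·e^(rT) = (519.34 − 33.3627) · e^(0.0142·16/12)
= 485.9773 · e^0.018933 = 485.9773 × 1.019113 = ¥495.27

¥495.27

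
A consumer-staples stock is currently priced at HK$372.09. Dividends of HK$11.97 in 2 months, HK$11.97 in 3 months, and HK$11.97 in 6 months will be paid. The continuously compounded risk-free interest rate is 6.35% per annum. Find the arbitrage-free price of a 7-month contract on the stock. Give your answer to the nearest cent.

HK$349.58

PV(dividends) I = 11.97·e^(−0.0635·2/12) + 11.97·e^(−0.0635·3/12) + 11.97·e^(−0.0635·6/12)
I = 11.8440 + 11.7815 + 11.5959 = 35.2214
F = (S − I)·e^(rT) = (372.09 − 35.2214) · e^(0.0635·7/12)
= 336.8686 · e^0.037042 = 336.8686 × 1.037737 = HK$349.58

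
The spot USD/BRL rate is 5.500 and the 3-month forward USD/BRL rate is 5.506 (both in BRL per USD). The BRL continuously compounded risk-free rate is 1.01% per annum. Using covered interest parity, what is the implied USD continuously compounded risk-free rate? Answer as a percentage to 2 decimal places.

0.57%

F = S·e^((r_BRL − r_USD)T) ⇒ r_USD = r_BRL − ln(F/S)/T
ln(5.506/5.500) = 0.001090; /(3/12) = 0.004360
r_USD = 0.0101 − 0.004360 = 0.005740
r_USD = 0.57%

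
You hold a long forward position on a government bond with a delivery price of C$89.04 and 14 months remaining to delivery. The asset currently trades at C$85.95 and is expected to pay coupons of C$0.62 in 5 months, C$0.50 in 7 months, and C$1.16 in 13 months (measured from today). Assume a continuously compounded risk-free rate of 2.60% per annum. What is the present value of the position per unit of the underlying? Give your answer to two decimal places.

-C$2.66

PV(remaining coupons) I = 0.62·e^(−0.0260·5/12) + 0.50·e^(−0.0260·7/12) + 1.16·e^(−0.0260·13/12) = 2.2336
Current forward F = (S − I)·e^(rT) = (85.95 − 2.2336)·e^(0.0260·14/12) = 83.7164 × 1.030798 = 86.2947
Value (long) = (F − K)·e^(−rT) = (86.2947 − 89.04) × 0.970122 = -2.6633
Value = -C$2.66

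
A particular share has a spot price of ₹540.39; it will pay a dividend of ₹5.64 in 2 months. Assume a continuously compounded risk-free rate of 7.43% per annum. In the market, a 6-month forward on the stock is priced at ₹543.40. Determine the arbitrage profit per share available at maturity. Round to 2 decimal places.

₹11.66 per share

PV(dividends) I = 5.64·e^(−0.0743·2/12) = 5.5706
Fair forward F* = (S − I)·e^(rT) = (540.39 − 5.5706)·e^0.037150 = 534.8194 × 1.037849 = 555.0618
Market ₹543.40 < fair 555.0618: forward underpriced → reverse cash-and-carry (short the stock, invest proceeds at r, pay the dividends, go long the forward).
Profit at T = |F_mkt − F*| = |543.40 − 555.0618| = ₹11.66 per share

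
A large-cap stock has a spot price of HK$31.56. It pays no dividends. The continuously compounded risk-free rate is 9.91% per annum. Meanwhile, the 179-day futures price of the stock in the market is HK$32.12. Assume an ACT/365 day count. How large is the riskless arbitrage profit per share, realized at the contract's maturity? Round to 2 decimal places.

HK$1.01 per share

Fair futures: F* = S·e^(carry·T), with carry = r = 0.0991
F* = 31.56 · e^(0.0991 × 179/365) = 31.56 · e^0.048600 = 31.56 × 1.049800 = HK$33.1317
Market HK$32.12 < fair HK$33.1317: forward underpriced → reverse cash-and-carry (short spot, go long the forward).
At maturity, profit = |F_mkt − F*| = |32.12 − 33.1317| = HK$1.01 per share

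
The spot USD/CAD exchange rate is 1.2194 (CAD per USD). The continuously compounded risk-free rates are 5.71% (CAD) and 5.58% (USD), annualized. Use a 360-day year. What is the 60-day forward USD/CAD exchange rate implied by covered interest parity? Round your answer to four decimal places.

F = S·e^((r_CAD − r_USD)T) = 1.2194 · e^((0.0571 − 0.0558) × 60/360)
= 1.2194 · e^0.000217 = 1.2194 × 1.000217
F = 1.2197 CAD per USD

1.2197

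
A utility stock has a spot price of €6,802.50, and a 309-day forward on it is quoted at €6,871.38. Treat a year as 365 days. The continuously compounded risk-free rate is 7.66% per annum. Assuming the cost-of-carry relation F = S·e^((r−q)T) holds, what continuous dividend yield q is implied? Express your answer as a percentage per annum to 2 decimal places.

6.47%

From F = S·e^((r−q)T): (r − q) = ln(F/S)/T
ln(6871.38/6802.50) = ln(1.010126) = 0.010075
(r − q) = 0.010075 / (309/365) = 0.011901
q = r − ln(F/S)/T = 0.0766 − 0.011901 = 0.064699
q = 6.47%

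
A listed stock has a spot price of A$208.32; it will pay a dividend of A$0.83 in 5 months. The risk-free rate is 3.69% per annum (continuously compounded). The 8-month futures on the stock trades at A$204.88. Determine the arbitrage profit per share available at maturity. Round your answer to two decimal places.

PV(dividends) I = 0.83·e^(−0.0369·5/12) = 0.8173
Fair futures F* = (S − I)·e^(rT) = (208.32 − 0.8173)·e^0.024600 = 207.5027 × 1.024905 = 212.6706
Market A$204.88 < fair 212.6706: forward underpriced → reverse cash-and-carry (short the stock, invest proceeds at r, pay the dividends, go long the forward).
Profit at T = |F_mkt − F*| = |204.88 − 212.6706| = A$7.79 per share

A$7.79 per share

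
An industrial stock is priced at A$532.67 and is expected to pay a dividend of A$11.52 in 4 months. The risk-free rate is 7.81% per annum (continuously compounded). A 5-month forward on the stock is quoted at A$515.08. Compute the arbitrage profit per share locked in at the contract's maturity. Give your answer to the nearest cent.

PV(dividends) I = 11.52·e^(−0.0781·4/12) = 11.2240
Fair forward F* = (S − I)·e^(rT) = (532.67 − 11.2240)·e^0.032542 = 521.4460 × 1.033077 = 538.6939
Market A$515.08 < fair 538.6939: forward underpriced → reverse cash-and-carry (short the stock, invest proceeds at r, pay the dividends, go long the forward).
Profit at T = |F_mkt − F*| = |515.08 − 538.6939| = A$23.61 per share

A$23.61 per share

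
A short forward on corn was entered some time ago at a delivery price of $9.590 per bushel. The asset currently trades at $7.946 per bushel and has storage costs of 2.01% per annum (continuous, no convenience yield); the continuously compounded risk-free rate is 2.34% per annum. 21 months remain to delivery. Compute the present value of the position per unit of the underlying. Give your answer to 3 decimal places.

$0.975 per bushel

Current fair forward for the remaining 21 months: F = S·e^((r + u)·T), (r + u) = 0.0234 + 0.0201 = 0.0435
F = 7.946 · e^(0.0435 × 21/12) = 7.946 × 1.079097 = 8.5745
Value of long forward = (F − K)·e^(−rT) = (8.5745 − 9.590) · e^(−0.0234·21/12)
= -1.0155 × 0.959877 = -0.975
Short position value = −(long value) = $0.975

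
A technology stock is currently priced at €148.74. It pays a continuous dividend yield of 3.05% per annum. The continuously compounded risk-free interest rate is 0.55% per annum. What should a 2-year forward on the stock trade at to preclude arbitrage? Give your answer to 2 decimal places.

€141.49

F = S·e^((r − q)T) = 148.74 · e^((0.0055 − 0.0305) × 2)
= 148.74 · e^-0.050000 = 148.74 × 0.951229
F = €141.49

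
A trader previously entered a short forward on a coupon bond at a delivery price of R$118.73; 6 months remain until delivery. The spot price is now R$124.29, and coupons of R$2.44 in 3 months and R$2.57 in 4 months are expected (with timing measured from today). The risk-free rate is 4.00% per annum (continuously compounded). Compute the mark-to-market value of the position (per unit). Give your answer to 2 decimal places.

PV(remaining coupons) I = 2.44·e^(−0.0400·3/12) + 2.57·e^(−0.0400·4/12) = 4.9517
Current forward F = (S − I)·e^(rT) = (124.29 − 4.9517)·e^(0.0400·6/12) = 119.3383 × 1.020201 = 121.7491
Value (long) = (F − K)·e^(−rT) = (121.7491 − 118.73) × 0.980199 = 2.9593
Short position value = −(long value) = -R$2.96

-R$2.96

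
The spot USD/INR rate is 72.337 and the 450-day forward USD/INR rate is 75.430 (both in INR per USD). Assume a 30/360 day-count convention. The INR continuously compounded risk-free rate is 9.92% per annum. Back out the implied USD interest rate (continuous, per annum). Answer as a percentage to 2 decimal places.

F = S·e^((r_INR − r_USD)T) ⇒ r_USD = r_INR − ln(F/S)/T
ln(75.430/72.337) = 0.041869; /(450/360) = 0.033495
r_USD = 0.0992 − 0.033495 = 0.065705
r_USD = 6.57%

6.57%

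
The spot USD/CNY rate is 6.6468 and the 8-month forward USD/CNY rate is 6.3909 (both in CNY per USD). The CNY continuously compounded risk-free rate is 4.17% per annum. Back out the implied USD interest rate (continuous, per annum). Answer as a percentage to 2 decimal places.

F = S·e^((r_CNY − r_USD)T) ⇒ r_USD = r_CNY − ln(F/S)/T
ln(6.3909/6.6468) = -0.039260; /(8/12) = -0.058890
r_USD = 0.0417 + 0.058890 = 0.100590
r_USD = 10.06%

10.06%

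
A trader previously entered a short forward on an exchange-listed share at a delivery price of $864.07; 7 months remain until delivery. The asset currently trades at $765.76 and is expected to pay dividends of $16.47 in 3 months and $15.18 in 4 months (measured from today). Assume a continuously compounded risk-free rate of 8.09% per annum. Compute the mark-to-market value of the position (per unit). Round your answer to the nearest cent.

PV(remaining dividends) I = 16.47·e^(−0.0809·3/12) + 15.18·e^(−0.0809·4/12) = 30.9164
Current forward F = (S − I)·e^(rT) = (765.76 − 30.9164)·e^(0.0809·7/12) = 734.8436 × 1.048323 = 770.3534
Value (long) = (F − K)·e^(−rT) = (770.3534 − 864.07) × 0.953905 = -89.3967
Short position value = −(long value) = $89.40

$89.40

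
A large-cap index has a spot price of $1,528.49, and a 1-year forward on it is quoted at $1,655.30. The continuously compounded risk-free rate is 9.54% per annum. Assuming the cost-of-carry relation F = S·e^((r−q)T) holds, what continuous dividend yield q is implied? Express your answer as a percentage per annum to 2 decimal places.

1.57%

From F = S·e^((r−q)T): (r − q) = ln(F/S)/T
ln(1655.30/1528.49) = ln(1.082964) = 0.079702
(r − q) = 0.079702 / (1) = 0.079702
q = r − ln(F/S)/T = 0.0954 − 0.079702 = 0.015698
q = 1.57%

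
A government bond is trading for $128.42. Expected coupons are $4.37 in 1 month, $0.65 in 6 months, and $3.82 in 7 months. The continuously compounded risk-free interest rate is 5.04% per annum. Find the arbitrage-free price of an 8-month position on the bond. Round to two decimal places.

PV(coupons) I = 4.37·e^(−0.0504·1/12) + 0.65·e^(−0.0504·6/12) + 3.82·e^(−0.0504·7/12)
I = 4.3517 + 0.6338 + 3.7093 = 8.6948
F = (S − I)·e^(rT) = (128.42 − 8.6948) · e^(0.0504·8/12)
= 119.7252 · e^0.033600 = 119.7252 × 1.034171 = $123.82

$123.82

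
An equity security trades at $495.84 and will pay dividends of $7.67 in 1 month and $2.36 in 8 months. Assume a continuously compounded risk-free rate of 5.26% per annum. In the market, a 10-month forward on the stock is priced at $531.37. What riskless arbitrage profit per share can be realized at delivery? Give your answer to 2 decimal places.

PV(dividends) I = 7.67·e^(−0.0526·1/12) + 2.36·e^(−0.0526·8/12) = 9.9151
Fair forward F* = (S − I)·e^(rT) = (495.84 − 9.9151)·e^0.043833 = 485.9249 × 1.044808 = 507.6982
Market $531.37 > fair 507.6982: forward overpriced → cash-and-carry (borrow at r, buy the stock and collect the dividends, short the forward).
Profit at T = |F_mkt − F*| = |531.37 − 507.6982| = $23.67 per share

$23.67 per share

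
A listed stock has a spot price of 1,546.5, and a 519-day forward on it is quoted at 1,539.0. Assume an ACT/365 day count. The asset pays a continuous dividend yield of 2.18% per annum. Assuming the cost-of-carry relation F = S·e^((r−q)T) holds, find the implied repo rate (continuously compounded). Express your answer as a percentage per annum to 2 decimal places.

1.84%

From F = S·e^((r−q)T): (r − q) = ln(F/S)/T
ln(1539.0/1546.5) = ln(0.995150) = -0.004862
(r − q) = -0.004862 / (519/365) = -0.003419
r = ln(F/S)/T + q = -0.003419 + 0.0218 = 0.018381
r = 1.84%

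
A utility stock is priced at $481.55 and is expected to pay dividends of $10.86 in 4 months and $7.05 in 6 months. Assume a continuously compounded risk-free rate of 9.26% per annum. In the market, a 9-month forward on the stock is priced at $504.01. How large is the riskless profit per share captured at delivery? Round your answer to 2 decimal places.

PV(dividends) I = 10.86·e^(−0.0926·4/12) + 7.05·e^(−0.0926·6/12) = 17.2609
Fair forward F* = (S − I)·e^(rT) = (481.55 − 17.2609)·e^0.069450 = 464.2891 × 1.071918 = 497.6798
Market $504.01 > fair 497.6798: forward overpriced → cash-and-carry (borrow at r, buy the stock and collect the dividends, short the forward).
Profit at T = |F_mkt − F*| = |504.01 − 497.6798| = $6.33 per share

$6.33 per share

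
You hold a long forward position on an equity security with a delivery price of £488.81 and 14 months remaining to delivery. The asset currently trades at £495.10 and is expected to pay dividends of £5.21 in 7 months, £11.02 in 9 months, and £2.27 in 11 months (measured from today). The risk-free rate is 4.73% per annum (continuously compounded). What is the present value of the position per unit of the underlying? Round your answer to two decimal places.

£14.66

PV(remaining dividends) I = 5.21·e^(−0.0473·7/12) + 11.02·e^(−0.0473·9/12) + 2.27·e^(−0.0473·11/12) = 17.8778
Current forward F = (S − I)·e^(rT) = (495.10 − 17.8778)·e^(0.0473·14/12) = 477.2222 × 1.056734 = 504.2969
Value (long) = (F − K)·e^(−rT) = (504.2969 − 488.81) × 0.946312 = 14.6554
Value = £14.66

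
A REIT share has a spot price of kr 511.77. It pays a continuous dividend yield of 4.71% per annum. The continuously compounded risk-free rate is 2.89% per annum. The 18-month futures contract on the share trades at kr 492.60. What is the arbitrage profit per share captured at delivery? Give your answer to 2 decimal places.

kr 5.39 per share

Fair futures: F* = S·e^(carry·T), with carry = (r − q) = 0.0289 − 0.0471 = -0.0182
F* = 511.77 · e^(-0.0182 × 18/12) = 511.77 · e^-0.027300 = 511.77 × 0.973069 = kr 497.9875
Market kr 492.60 < fair kr 497.9875: forward underpriced → reverse cash-and-carry (short spot, go long the forward).
At maturity, profit = |F_mkt − F*| = |492.60 − 497.9875| = kr 5.39 per share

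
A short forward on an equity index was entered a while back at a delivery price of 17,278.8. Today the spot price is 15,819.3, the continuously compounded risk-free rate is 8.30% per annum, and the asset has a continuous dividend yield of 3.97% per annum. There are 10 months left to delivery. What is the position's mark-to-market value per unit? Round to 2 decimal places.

819.57

Current fair forward for the remaining 10 months: F = S·e^((r − q)·T), (r − q) = 0.0830 − 0.0397 = 0.0433
F = 15819.3 · e^(0.0433 × 10/12) = 15819.3 × 1.03674224 = 16400.5365
Value of long forward = (F − K)·e^(−rT) = (16400.5365 − 17278.8) · e^(−0.0830·10/12)
= -878.2635 × 0.93317114 = -819.57
Short position value = −(long value) = 819.57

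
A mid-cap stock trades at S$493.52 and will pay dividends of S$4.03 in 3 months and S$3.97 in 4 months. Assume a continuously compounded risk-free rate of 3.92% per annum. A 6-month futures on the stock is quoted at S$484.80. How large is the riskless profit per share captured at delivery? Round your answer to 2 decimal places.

S$10.42 per share

PV(dividends) I = 4.03·e^(−0.0392·3/12) + 3.97·e^(−0.0392·4/12) = 7.9092
Fair futures F* = (S − I)·e^(rT) = (493.52 − 7.9092)·e^0.019600 = 485.6108 × 1.019793 = 495.2225
Market S$484.80 < fair 495.2225: forward underpriced → reverse cash-and-carry (short the stock, invest proceeds at r, pay the dividends, go long the forward).
Profit at T = |F_mkt − F*| = |484.80 − 495.2225| = S$10.42 per share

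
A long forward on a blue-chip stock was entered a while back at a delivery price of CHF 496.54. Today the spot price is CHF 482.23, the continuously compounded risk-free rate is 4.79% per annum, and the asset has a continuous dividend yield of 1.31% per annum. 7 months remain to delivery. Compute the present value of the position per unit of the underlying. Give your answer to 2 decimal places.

Current fair forward for the remaining 7 months: F = S·e^((r − q)·T), (r − q) = 0.0479 − 0.0131 = 0.0348
F = 482.23 · e^(0.0348 × 7/12) = 482.23 × 1.020507 = 492.1191
Value of long forward = (F − K)·e^(−rT) = (492.1191 − 496.54) · e^(−0.0479·7/12)
= -4.4209 × 0.972445 = -4.30

-CHF 4.30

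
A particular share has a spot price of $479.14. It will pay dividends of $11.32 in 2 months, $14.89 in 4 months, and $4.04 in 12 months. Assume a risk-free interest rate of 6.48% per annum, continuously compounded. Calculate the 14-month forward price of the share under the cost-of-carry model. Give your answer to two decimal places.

PV(dividends) I = 11.32·e^(−0.0648·2/12) + 14.89·e^(−0.0648·4/12) + 4.04·e^(−0.0648·12/12)
I = 11.1984 + 14.5718 + 3.7865 = 29.5567
F = (S − I)·e^(rT) = (479.14 − 29.5567) · e^(0.0648·14/12)
= 449.5833 · e^0.075600 = 449.5833 × 1.078531 = $484.89

$484.89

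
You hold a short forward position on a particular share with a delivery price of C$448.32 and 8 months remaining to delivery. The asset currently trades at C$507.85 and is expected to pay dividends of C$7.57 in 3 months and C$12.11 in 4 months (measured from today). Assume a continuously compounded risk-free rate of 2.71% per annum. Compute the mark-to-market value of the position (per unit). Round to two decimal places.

-C$48.04

PV(remaining dividends) I = 7.57·e^(−0.0271·3/12) + 12.11·e^(−0.0271·4/12) = 19.5200
Current forward F = (S − I)·e^(rT) = (507.85 − 19.5200)·e^(0.0271·8/12) = 488.3300 × 1.018231 = 497.2327
Value (long) = (F − K)·e^(−rT) = (497.2327 − 448.32) × 0.982096 = 48.0370
Short position value = −(long value) = -C$48.04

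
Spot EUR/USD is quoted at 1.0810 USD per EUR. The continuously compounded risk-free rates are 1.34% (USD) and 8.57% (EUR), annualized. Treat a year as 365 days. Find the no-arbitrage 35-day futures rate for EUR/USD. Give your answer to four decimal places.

F = S·e^((r_USD − r_EUR)T) = 1.0810 · e^((0.0134 − 0.0857) × 35/365)
= 1.0810 · e^-0.006933 = 1.0810 × 0.993091
F = 1.0735 USD per EUR

1.0735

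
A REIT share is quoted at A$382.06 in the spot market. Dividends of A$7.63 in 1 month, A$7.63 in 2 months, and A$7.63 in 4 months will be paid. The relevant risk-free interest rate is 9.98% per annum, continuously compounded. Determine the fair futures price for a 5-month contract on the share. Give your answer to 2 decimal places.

PV(dividends) I = 7.63·e^(−0.0998·1/12) + 7.63·e^(−0.0998·2/12) + 7.63·e^(−0.0998·4/12)
I = 7.5668 + 7.5041 + 7.3804 = 22.4513
F = (S − I)·e^(rT) = (382.06 − 22.4513) · e^(0.0998·5/12)
= 359.6087 · e^0.041583 = 359.6087 × 1.042460 = A$374.88

A$374.88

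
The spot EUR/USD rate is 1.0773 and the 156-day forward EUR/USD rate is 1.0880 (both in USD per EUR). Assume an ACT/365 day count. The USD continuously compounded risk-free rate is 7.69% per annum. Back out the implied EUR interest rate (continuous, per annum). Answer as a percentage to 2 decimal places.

F = S·e^((r_USD − r_EUR)T) ⇒ r_EUR = r_USD − ln(F/S)/T
ln(1.0880/1.0773) = 0.009883; /(156/365) = 0.023124
r_EUR = 0.0769 − 0.023124 = 0.053776
r_EUR = 5.38%

5.38%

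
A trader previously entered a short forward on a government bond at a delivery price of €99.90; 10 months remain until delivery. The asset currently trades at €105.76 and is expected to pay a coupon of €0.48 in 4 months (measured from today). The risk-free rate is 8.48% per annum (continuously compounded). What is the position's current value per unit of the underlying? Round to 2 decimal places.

PV(remaining coupons) I = 0.48·e^(−0.0848·4/12) = 0.4666
Current forward F = (S − I)·e^(rT) = (105.76 − 0.4666)·e^(0.0848·10/12) = 105.2934 × 1.073223 = 113.0033
Value (long) = (F − K)·e^(−rT) = (113.0033 − 99.90) × 0.931772 = 12.2093
Short position value = −(long value) = -€12.21

-€12.21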